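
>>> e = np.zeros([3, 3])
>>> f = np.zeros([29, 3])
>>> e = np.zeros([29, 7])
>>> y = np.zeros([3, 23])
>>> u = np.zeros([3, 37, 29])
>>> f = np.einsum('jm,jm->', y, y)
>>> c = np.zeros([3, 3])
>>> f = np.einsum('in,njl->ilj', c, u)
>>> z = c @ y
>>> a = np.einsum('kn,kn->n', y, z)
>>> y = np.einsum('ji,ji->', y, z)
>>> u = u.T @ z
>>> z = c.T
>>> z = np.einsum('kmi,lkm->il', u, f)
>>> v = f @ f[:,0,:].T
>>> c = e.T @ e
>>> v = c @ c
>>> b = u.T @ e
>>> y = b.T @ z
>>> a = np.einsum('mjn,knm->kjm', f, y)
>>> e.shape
(29, 7)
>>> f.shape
(3, 29, 37)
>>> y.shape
(7, 37, 3)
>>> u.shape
(29, 37, 23)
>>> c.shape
(7, 7)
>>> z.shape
(23, 3)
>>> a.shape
(7, 29, 3)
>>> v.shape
(7, 7)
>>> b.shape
(23, 37, 7)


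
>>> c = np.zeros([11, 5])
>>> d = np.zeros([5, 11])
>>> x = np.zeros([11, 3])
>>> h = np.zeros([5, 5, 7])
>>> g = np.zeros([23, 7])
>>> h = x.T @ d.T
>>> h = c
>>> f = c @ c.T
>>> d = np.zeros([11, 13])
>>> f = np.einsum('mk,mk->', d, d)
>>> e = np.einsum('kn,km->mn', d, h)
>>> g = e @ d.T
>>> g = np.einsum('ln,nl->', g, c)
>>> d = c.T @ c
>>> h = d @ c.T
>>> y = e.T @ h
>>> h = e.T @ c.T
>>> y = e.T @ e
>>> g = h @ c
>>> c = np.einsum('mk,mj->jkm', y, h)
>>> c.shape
(11, 13, 13)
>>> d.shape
(5, 5)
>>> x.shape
(11, 3)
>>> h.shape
(13, 11)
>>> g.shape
(13, 5)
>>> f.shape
()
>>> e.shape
(5, 13)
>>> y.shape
(13, 13)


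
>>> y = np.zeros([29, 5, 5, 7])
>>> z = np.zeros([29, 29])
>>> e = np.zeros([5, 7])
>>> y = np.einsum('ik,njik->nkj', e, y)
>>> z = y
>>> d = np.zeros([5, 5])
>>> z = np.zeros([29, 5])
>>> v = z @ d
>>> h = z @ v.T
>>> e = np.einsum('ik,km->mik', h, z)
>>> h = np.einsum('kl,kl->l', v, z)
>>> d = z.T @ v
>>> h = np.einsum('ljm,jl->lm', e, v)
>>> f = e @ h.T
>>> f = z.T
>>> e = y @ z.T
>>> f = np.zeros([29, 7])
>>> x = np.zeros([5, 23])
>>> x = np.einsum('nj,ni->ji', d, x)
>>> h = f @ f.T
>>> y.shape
(29, 7, 5)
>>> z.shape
(29, 5)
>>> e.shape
(29, 7, 29)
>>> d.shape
(5, 5)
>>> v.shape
(29, 5)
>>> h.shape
(29, 29)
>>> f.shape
(29, 7)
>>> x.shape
(5, 23)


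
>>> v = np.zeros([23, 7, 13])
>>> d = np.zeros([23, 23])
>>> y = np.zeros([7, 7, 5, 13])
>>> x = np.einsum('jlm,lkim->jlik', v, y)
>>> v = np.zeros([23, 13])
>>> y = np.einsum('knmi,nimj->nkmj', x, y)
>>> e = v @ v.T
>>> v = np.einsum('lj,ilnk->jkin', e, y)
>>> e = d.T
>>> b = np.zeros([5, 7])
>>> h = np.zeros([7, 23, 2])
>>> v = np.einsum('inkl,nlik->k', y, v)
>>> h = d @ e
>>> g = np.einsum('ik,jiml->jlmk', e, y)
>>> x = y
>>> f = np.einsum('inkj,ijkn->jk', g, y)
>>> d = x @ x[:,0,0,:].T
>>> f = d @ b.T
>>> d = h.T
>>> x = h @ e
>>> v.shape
(5,)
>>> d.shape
(23, 23)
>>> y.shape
(7, 23, 5, 13)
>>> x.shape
(23, 23)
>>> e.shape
(23, 23)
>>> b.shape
(5, 7)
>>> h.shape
(23, 23)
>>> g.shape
(7, 13, 5, 23)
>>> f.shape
(7, 23, 5, 5)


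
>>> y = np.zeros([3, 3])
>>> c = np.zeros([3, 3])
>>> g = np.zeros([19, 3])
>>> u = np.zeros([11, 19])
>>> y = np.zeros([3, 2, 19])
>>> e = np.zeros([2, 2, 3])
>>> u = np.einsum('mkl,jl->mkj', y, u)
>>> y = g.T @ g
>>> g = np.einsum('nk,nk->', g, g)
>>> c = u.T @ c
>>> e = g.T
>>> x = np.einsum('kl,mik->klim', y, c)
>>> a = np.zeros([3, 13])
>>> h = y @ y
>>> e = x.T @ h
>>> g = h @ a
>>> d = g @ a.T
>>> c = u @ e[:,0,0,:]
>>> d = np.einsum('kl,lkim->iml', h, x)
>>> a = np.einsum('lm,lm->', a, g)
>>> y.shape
(3, 3)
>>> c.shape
(3, 2, 3)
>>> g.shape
(3, 13)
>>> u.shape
(3, 2, 11)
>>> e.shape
(11, 2, 3, 3)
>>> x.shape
(3, 3, 2, 11)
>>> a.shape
()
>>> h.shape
(3, 3)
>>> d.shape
(2, 11, 3)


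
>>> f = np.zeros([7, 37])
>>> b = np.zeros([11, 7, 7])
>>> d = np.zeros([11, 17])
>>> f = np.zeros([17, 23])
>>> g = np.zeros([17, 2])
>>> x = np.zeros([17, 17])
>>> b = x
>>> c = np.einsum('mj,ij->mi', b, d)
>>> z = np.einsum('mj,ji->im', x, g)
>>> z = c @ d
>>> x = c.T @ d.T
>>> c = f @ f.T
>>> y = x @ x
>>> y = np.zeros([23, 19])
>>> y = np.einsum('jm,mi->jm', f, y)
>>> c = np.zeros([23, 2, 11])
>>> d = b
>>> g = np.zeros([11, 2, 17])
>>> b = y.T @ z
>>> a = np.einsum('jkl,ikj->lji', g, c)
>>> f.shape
(17, 23)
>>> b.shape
(23, 17)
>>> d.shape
(17, 17)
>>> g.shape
(11, 2, 17)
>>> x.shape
(11, 11)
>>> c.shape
(23, 2, 11)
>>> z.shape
(17, 17)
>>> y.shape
(17, 23)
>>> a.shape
(17, 11, 23)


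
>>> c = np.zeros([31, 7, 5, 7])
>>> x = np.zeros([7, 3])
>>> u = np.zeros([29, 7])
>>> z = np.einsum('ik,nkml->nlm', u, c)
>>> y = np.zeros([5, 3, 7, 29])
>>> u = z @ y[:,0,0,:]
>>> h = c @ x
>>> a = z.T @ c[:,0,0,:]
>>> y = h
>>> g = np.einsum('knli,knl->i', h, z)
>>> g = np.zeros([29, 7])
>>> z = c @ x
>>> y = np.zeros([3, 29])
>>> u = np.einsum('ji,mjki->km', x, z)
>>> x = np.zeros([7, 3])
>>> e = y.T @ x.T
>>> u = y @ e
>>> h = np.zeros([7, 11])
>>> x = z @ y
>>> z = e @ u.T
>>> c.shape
(31, 7, 5, 7)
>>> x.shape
(31, 7, 5, 29)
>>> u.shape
(3, 7)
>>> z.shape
(29, 3)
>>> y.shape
(3, 29)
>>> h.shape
(7, 11)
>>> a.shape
(5, 7, 7)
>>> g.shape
(29, 7)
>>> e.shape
(29, 7)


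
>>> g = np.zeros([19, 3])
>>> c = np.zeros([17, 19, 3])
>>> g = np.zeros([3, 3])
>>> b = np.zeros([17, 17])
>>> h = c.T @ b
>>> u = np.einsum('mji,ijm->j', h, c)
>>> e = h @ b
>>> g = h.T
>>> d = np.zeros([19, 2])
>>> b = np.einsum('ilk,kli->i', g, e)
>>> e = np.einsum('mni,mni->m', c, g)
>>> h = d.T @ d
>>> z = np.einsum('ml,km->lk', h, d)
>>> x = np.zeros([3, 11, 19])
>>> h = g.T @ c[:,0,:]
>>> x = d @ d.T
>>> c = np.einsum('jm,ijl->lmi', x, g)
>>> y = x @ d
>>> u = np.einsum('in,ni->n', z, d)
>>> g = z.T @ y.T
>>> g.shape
(19, 19)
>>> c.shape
(3, 19, 17)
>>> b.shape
(17,)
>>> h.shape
(3, 19, 3)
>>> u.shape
(19,)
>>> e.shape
(17,)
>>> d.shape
(19, 2)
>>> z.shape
(2, 19)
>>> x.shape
(19, 19)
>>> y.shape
(19, 2)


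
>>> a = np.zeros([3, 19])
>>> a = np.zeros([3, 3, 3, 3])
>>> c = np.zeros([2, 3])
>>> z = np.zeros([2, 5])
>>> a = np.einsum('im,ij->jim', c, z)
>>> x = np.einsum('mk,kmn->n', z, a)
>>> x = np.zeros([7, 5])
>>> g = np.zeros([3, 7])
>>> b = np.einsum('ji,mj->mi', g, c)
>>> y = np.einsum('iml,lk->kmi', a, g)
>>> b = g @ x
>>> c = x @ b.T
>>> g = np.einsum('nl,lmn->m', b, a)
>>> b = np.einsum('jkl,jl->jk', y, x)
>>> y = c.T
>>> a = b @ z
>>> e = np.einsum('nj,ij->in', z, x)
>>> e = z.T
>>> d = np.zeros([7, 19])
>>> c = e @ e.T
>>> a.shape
(7, 5)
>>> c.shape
(5, 5)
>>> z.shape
(2, 5)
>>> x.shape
(7, 5)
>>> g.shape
(2,)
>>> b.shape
(7, 2)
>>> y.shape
(3, 7)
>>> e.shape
(5, 2)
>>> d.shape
(7, 19)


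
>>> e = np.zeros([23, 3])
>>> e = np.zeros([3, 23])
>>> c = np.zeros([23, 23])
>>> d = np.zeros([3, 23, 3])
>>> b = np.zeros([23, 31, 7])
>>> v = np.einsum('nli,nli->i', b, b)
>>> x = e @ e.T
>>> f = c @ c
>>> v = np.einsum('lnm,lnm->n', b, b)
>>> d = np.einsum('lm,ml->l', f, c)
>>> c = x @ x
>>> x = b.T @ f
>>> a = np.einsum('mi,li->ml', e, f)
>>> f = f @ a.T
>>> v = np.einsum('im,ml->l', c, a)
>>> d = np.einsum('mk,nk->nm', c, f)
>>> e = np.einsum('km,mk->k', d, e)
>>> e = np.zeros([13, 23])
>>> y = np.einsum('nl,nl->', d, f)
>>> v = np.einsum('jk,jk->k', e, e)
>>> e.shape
(13, 23)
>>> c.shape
(3, 3)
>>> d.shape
(23, 3)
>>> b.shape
(23, 31, 7)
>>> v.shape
(23,)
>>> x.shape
(7, 31, 23)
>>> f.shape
(23, 3)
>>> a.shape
(3, 23)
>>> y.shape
()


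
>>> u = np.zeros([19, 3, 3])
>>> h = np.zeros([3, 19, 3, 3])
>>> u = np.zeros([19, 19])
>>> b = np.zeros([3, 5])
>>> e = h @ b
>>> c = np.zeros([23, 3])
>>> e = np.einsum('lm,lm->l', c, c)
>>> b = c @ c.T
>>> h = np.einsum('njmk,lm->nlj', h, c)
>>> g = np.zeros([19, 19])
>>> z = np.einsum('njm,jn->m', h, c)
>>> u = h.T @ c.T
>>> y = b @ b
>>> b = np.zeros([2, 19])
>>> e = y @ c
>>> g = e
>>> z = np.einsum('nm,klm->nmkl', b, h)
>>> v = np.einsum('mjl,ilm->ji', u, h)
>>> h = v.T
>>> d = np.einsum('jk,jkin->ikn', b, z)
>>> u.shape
(19, 23, 23)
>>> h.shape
(3, 23)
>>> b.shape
(2, 19)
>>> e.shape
(23, 3)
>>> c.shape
(23, 3)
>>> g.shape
(23, 3)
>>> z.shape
(2, 19, 3, 23)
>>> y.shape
(23, 23)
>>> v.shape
(23, 3)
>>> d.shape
(3, 19, 23)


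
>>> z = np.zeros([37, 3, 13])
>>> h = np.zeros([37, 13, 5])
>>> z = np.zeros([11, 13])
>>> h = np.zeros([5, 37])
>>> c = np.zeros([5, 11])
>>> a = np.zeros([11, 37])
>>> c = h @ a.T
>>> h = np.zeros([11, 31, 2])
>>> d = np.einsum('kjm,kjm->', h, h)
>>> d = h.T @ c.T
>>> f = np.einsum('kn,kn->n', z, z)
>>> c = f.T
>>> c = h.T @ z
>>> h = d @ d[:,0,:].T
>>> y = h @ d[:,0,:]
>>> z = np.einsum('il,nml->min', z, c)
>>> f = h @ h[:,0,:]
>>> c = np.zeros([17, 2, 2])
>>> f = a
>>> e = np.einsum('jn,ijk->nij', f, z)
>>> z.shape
(31, 11, 2)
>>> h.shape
(2, 31, 2)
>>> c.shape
(17, 2, 2)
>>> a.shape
(11, 37)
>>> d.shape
(2, 31, 5)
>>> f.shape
(11, 37)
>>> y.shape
(2, 31, 5)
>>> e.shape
(37, 31, 11)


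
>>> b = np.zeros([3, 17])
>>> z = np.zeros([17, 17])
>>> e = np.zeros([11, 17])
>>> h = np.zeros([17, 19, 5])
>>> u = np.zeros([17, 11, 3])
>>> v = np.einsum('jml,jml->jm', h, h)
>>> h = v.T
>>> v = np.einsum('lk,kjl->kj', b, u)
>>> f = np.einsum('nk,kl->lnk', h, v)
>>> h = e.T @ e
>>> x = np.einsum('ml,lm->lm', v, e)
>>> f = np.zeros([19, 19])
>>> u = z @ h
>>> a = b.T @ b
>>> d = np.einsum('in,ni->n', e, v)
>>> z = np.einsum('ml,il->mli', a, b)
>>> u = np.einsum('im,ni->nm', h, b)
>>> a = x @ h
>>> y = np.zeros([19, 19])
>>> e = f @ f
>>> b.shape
(3, 17)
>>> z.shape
(17, 17, 3)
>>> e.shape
(19, 19)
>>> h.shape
(17, 17)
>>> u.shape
(3, 17)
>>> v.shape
(17, 11)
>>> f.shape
(19, 19)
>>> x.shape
(11, 17)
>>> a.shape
(11, 17)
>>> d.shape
(17,)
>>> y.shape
(19, 19)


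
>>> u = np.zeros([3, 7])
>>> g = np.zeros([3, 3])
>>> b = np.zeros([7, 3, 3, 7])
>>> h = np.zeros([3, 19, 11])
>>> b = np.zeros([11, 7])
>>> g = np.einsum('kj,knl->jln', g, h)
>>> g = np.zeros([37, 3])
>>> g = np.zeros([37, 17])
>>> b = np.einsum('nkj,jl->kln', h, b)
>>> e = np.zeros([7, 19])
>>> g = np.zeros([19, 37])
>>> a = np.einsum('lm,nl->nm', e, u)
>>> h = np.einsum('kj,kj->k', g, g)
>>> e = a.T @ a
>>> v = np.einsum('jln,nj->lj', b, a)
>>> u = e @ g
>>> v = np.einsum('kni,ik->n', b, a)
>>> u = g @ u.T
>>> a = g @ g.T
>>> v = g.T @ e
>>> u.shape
(19, 19)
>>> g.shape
(19, 37)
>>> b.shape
(19, 7, 3)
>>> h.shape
(19,)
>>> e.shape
(19, 19)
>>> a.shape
(19, 19)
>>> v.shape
(37, 19)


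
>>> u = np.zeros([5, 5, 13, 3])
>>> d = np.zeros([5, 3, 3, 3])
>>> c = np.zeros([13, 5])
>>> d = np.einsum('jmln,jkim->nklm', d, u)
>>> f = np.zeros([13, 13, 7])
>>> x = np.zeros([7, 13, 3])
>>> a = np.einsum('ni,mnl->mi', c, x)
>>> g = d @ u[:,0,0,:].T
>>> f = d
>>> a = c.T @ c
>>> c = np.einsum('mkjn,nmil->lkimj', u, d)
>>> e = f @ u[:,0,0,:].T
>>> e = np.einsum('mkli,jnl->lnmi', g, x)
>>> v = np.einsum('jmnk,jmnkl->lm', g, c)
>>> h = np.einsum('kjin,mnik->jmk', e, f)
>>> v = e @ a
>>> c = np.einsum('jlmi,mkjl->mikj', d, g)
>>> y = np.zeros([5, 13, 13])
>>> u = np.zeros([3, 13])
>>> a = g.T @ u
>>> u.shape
(3, 13)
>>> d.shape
(3, 5, 3, 3)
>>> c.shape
(3, 3, 5, 3)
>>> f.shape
(3, 5, 3, 3)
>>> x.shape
(7, 13, 3)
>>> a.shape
(5, 3, 5, 13)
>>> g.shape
(3, 5, 3, 5)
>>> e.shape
(3, 13, 3, 5)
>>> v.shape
(3, 13, 3, 5)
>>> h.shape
(13, 3, 3)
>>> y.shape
(5, 13, 13)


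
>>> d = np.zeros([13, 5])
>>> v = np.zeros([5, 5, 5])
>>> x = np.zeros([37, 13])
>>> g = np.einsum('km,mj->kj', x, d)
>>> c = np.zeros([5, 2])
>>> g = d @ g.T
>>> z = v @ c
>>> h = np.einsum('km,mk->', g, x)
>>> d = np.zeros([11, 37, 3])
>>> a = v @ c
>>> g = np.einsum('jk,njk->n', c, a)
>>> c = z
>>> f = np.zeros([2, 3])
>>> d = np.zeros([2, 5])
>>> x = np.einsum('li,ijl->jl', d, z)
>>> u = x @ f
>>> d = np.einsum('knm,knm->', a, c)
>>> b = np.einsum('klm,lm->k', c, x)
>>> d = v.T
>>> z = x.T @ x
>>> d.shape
(5, 5, 5)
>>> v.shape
(5, 5, 5)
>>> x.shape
(5, 2)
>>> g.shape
(5,)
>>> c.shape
(5, 5, 2)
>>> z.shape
(2, 2)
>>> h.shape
()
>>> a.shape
(5, 5, 2)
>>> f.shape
(2, 3)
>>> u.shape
(5, 3)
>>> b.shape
(5,)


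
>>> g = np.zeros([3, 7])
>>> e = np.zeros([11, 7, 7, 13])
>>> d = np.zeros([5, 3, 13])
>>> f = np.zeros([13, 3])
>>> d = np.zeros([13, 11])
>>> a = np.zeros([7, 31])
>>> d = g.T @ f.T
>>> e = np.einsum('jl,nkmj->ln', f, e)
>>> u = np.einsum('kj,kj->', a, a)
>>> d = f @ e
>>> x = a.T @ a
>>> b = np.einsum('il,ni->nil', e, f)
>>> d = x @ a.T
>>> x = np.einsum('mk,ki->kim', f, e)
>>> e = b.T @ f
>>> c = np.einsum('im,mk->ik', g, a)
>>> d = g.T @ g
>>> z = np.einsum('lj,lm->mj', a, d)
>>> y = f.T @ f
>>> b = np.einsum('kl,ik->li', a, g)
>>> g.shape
(3, 7)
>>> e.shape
(11, 3, 3)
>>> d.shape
(7, 7)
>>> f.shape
(13, 3)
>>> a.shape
(7, 31)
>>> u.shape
()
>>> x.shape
(3, 11, 13)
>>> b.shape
(31, 3)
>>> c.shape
(3, 31)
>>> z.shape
(7, 31)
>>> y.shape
(3, 3)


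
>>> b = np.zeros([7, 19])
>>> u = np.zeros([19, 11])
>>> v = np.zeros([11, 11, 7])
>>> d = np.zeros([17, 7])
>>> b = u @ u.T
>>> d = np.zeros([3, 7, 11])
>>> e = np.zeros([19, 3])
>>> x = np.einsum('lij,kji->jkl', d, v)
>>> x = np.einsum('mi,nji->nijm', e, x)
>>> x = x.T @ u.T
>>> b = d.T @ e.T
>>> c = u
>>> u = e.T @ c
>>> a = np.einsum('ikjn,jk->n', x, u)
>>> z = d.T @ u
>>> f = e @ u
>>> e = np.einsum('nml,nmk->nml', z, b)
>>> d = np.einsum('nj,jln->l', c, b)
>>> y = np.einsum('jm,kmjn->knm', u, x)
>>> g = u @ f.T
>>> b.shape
(11, 7, 19)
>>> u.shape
(3, 11)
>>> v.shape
(11, 11, 7)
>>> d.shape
(7,)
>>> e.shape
(11, 7, 11)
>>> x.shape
(19, 11, 3, 19)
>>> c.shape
(19, 11)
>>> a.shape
(19,)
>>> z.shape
(11, 7, 11)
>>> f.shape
(19, 11)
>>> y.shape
(19, 19, 11)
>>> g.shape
(3, 19)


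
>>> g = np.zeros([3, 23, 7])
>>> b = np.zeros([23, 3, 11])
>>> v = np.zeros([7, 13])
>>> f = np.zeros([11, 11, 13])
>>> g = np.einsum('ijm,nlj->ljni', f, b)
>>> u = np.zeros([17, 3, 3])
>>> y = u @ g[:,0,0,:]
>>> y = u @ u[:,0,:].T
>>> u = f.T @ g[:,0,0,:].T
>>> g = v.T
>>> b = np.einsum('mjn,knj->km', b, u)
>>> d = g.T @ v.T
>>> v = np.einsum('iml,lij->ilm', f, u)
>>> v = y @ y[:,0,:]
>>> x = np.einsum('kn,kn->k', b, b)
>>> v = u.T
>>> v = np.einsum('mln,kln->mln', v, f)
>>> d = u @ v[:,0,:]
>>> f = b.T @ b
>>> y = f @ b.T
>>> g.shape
(13, 7)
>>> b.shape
(13, 23)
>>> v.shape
(3, 11, 13)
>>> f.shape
(23, 23)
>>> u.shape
(13, 11, 3)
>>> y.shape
(23, 13)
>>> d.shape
(13, 11, 13)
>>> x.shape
(13,)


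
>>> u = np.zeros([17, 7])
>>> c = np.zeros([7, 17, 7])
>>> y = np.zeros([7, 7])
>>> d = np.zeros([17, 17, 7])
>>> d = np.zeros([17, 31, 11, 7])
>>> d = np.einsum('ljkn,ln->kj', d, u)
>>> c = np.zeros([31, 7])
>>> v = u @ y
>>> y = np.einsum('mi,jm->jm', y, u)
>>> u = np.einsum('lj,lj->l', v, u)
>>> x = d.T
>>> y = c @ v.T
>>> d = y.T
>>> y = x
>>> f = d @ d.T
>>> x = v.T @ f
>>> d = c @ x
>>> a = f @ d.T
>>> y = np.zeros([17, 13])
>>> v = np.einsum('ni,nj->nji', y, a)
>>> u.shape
(17,)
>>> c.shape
(31, 7)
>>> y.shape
(17, 13)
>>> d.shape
(31, 17)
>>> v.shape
(17, 31, 13)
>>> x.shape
(7, 17)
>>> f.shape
(17, 17)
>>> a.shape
(17, 31)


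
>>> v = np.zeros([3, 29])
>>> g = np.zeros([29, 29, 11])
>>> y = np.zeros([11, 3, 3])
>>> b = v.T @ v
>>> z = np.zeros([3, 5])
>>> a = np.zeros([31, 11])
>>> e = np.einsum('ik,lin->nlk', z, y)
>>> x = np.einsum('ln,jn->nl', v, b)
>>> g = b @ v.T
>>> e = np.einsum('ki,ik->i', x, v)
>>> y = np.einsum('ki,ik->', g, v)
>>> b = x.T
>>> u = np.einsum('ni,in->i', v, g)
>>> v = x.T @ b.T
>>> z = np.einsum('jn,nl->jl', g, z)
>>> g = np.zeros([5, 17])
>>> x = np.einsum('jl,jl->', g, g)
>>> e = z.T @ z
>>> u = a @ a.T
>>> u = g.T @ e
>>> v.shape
(3, 3)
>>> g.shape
(5, 17)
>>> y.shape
()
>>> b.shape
(3, 29)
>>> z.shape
(29, 5)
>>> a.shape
(31, 11)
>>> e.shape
(5, 5)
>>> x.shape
()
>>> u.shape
(17, 5)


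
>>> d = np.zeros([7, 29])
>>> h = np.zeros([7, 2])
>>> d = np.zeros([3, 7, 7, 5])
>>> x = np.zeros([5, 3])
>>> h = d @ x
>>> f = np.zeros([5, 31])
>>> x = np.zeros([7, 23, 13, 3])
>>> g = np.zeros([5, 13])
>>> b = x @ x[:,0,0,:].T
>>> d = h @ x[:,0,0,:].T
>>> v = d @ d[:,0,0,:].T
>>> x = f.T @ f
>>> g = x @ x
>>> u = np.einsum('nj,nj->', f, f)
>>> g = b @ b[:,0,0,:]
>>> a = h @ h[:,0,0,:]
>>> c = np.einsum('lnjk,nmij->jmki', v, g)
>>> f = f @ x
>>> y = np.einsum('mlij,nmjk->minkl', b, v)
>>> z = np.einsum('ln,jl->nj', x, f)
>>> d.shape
(3, 7, 7, 7)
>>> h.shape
(3, 7, 7, 3)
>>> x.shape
(31, 31)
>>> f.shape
(5, 31)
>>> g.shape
(7, 23, 13, 7)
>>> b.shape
(7, 23, 13, 7)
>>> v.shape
(3, 7, 7, 3)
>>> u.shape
()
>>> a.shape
(3, 7, 7, 3)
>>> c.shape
(7, 23, 3, 13)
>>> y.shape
(7, 13, 3, 3, 23)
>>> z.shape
(31, 5)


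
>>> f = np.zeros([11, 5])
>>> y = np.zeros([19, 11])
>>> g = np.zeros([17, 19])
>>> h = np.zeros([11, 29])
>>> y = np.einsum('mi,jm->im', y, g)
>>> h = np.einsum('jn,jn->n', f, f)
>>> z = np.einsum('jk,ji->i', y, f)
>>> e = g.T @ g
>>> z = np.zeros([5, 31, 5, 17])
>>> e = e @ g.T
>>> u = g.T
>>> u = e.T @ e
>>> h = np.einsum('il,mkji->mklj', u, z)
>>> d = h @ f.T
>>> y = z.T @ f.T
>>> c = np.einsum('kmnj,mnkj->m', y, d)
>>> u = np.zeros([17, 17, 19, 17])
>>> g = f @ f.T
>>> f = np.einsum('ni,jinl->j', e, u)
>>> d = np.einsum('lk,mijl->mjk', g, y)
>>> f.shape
(17,)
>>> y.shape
(17, 5, 31, 11)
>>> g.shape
(11, 11)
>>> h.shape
(5, 31, 17, 5)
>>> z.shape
(5, 31, 5, 17)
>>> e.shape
(19, 17)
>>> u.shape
(17, 17, 19, 17)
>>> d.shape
(17, 31, 11)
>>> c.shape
(5,)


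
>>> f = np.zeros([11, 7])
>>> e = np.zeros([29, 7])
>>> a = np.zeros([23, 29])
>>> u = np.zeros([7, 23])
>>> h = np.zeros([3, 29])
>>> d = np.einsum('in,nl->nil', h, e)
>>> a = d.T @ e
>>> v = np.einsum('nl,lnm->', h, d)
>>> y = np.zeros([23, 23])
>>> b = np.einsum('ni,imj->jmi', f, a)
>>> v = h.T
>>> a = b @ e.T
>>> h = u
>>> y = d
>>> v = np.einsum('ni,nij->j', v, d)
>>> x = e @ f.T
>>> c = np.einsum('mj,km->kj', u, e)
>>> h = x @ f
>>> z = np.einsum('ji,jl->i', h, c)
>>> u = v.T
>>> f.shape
(11, 7)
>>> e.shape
(29, 7)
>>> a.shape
(7, 3, 29)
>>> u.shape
(7,)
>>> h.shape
(29, 7)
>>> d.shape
(29, 3, 7)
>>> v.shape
(7,)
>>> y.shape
(29, 3, 7)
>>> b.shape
(7, 3, 7)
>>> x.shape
(29, 11)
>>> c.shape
(29, 23)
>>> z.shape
(7,)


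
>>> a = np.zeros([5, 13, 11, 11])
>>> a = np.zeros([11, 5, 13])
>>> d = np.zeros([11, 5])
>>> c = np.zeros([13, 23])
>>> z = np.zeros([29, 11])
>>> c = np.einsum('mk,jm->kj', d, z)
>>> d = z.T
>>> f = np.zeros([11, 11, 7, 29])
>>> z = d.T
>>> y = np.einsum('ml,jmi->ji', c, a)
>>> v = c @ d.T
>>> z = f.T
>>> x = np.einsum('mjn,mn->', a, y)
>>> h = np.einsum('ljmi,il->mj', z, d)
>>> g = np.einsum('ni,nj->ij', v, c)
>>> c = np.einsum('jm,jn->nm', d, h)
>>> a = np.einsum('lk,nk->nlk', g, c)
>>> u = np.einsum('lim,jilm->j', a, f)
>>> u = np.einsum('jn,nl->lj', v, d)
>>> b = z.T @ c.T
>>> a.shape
(7, 11, 29)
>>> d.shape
(11, 29)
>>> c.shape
(7, 29)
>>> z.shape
(29, 7, 11, 11)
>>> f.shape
(11, 11, 7, 29)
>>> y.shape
(11, 13)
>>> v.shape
(5, 11)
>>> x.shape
()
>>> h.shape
(11, 7)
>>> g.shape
(11, 29)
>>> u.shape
(29, 5)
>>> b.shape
(11, 11, 7, 7)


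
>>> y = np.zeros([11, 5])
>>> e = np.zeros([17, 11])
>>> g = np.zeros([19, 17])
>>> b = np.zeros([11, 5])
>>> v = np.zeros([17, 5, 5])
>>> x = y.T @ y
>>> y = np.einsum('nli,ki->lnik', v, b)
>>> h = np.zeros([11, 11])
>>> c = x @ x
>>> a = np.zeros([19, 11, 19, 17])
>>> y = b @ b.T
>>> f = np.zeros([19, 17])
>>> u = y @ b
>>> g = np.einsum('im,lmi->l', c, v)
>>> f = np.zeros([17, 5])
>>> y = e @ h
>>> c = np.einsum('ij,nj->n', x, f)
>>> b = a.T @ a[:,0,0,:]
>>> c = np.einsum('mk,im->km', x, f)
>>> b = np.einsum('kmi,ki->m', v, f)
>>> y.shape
(17, 11)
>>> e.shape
(17, 11)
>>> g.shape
(17,)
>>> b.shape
(5,)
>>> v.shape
(17, 5, 5)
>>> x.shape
(5, 5)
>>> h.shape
(11, 11)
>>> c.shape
(5, 5)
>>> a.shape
(19, 11, 19, 17)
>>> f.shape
(17, 5)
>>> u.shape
(11, 5)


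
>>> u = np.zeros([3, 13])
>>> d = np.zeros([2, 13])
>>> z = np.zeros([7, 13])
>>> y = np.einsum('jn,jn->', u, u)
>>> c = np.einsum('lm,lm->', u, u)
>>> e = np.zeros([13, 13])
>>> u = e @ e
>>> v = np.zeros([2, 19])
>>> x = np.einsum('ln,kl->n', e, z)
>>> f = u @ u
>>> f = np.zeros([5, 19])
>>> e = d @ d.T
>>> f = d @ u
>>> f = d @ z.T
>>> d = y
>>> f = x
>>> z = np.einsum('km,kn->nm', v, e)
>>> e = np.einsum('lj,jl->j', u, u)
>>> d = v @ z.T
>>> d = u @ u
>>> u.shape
(13, 13)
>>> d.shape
(13, 13)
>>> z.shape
(2, 19)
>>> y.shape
()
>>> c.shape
()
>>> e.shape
(13,)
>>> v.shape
(2, 19)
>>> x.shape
(13,)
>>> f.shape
(13,)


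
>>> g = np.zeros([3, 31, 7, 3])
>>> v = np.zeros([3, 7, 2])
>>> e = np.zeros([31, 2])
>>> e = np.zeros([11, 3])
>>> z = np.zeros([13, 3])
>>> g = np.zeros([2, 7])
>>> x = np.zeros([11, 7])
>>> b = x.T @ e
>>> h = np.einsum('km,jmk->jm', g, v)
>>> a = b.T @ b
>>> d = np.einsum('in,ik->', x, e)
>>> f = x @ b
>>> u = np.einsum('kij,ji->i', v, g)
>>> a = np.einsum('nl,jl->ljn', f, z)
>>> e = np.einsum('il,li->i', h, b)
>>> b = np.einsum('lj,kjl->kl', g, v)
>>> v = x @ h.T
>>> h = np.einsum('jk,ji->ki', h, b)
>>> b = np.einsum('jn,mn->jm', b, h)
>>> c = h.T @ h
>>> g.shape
(2, 7)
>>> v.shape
(11, 3)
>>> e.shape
(3,)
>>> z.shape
(13, 3)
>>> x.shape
(11, 7)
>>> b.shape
(3, 7)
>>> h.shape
(7, 2)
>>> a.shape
(3, 13, 11)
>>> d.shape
()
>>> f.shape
(11, 3)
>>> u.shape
(7,)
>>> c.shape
(2, 2)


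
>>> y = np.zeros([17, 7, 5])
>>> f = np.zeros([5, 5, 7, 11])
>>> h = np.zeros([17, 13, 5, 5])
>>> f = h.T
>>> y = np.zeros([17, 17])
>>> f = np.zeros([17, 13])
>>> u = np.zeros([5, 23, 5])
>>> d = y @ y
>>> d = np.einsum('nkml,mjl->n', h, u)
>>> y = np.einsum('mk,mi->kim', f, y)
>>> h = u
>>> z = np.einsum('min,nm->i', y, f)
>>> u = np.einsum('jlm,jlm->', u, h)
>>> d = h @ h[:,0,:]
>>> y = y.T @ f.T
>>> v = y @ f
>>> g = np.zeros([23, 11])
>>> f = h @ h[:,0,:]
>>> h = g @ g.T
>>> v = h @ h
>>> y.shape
(17, 17, 17)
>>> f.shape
(5, 23, 5)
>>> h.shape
(23, 23)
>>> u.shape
()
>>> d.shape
(5, 23, 5)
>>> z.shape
(17,)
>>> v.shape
(23, 23)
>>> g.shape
(23, 11)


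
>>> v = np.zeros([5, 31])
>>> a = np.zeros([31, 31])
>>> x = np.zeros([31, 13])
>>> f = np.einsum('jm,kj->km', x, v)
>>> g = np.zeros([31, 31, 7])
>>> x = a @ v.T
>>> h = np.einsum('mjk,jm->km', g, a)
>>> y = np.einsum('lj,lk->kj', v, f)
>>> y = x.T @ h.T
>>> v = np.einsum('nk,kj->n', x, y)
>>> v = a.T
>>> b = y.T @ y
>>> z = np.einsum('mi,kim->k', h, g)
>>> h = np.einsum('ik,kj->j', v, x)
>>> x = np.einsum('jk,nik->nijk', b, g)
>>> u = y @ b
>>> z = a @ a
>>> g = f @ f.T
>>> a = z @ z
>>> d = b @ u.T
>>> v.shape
(31, 31)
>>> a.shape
(31, 31)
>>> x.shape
(31, 31, 7, 7)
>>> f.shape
(5, 13)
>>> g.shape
(5, 5)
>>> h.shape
(5,)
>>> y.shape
(5, 7)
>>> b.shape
(7, 7)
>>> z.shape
(31, 31)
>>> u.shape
(5, 7)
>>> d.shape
(7, 5)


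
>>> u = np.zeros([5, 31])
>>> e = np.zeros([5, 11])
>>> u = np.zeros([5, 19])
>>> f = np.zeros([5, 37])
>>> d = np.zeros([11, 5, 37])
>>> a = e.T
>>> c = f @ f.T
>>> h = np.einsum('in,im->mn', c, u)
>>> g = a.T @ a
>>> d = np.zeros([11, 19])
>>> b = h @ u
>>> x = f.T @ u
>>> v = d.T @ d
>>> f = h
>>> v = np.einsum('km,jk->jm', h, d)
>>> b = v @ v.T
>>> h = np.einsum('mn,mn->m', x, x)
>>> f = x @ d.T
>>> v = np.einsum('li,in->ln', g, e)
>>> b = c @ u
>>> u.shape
(5, 19)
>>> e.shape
(5, 11)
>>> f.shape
(37, 11)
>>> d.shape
(11, 19)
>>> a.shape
(11, 5)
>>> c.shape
(5, 5)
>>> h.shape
(37,)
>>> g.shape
(5, 5)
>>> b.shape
(5, 19)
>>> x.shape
(37, 19)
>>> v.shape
(5, 11)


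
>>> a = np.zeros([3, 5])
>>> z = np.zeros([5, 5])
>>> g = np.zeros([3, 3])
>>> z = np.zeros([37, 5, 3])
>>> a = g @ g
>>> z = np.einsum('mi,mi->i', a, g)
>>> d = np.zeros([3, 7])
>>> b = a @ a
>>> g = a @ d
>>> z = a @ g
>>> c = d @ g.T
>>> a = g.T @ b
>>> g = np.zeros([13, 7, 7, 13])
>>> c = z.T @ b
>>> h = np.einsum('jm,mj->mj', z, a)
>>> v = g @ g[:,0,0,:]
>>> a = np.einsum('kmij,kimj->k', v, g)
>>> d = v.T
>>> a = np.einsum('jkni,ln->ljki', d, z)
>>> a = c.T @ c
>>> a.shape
(3, 3)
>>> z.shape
(3, 7)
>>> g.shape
(13, 7, 7, 13)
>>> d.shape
(13, 7, 7, 13)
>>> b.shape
(3, 3)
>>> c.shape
(7, 3)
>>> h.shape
(7, 3)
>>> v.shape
(13, 7, 7, 13)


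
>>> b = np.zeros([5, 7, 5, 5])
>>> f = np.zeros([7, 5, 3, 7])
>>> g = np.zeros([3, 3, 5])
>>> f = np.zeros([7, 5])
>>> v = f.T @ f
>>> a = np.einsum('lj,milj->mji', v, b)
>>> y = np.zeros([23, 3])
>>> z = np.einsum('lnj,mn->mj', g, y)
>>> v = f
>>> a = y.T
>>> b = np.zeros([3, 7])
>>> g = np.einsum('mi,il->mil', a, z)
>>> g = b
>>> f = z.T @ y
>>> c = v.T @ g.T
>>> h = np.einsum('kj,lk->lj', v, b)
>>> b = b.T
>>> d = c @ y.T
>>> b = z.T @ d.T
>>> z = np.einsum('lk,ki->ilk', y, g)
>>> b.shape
(5, 5)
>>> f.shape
(5, 3)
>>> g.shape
(3, 7)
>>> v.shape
(7, 5)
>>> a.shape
(3, 23)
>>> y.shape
(23, 3)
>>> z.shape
(7, 23, 3)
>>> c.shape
(5, 3)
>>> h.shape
(3, 5)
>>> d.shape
(5, 23)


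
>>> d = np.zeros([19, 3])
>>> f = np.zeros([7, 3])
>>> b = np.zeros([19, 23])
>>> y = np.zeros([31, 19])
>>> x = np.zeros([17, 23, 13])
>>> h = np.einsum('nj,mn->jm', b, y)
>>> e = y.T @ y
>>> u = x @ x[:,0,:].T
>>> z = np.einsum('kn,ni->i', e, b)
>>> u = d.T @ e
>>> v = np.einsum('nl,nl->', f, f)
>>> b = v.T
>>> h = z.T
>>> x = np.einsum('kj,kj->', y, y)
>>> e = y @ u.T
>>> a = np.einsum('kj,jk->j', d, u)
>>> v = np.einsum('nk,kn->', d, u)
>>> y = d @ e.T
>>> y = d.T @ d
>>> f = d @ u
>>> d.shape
(19, 3)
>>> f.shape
(19, 19)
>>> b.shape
()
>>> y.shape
(3, 3)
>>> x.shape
()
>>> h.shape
(23,)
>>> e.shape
(31, 3)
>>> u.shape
(3, 19)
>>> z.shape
(23,)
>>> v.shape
()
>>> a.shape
(3,)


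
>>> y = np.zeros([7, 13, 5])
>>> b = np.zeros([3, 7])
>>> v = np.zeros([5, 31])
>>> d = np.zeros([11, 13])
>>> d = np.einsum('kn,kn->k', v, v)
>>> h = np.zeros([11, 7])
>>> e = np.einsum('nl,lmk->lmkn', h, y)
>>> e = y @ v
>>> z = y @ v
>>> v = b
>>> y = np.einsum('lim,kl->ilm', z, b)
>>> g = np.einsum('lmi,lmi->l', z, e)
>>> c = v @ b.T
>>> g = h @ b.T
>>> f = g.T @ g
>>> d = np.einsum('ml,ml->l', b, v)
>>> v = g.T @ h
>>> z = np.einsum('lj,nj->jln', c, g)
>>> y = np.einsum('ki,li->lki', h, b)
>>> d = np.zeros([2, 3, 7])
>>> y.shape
(3, 11, 7)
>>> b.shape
(3, 7)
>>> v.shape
(3, 7)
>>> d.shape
(2, 3, 7)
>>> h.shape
(11, 7)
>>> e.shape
(7, 13, 31)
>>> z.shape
(3, 3, 11)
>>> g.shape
(11, 3)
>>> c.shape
(3, 3)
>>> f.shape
(3, 3)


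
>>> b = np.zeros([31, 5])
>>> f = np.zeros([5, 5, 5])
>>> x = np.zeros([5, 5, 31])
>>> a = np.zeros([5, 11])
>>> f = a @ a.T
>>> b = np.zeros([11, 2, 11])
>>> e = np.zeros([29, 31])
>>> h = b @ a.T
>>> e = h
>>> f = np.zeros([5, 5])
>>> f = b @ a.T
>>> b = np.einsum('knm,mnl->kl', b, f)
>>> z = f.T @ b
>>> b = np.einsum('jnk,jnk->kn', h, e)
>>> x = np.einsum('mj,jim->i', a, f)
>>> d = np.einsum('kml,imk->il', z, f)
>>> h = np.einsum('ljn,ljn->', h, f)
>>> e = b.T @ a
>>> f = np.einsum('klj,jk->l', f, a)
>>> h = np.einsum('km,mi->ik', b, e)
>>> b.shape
(5, 2)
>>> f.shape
(2,)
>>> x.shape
(2,)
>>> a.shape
(5, 11)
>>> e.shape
(2, 11)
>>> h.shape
(11, 5)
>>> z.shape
(5, 2, 5)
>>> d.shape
(11, 5)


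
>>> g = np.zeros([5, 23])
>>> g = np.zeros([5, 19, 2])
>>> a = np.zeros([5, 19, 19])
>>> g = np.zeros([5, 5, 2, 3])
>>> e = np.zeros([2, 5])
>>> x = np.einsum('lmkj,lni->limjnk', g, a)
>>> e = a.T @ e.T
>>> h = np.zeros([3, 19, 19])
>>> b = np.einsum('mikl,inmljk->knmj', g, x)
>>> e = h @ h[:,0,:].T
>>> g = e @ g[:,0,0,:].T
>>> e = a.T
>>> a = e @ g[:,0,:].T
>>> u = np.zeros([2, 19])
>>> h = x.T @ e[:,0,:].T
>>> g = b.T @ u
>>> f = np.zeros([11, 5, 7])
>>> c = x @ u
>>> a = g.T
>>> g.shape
(19, 5, 19, 19)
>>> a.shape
(19, 19, 5, 19)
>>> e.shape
(19, 19, 5)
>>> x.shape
(5, 19, 5, 3, 19, 2)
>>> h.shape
(2, 19, 3, 5, 19, 19)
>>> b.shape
(2, 19, 5, 19)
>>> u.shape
(2, 19)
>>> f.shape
(11, 5, 7)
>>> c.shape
(5, 19, 5, 3, 19, 19)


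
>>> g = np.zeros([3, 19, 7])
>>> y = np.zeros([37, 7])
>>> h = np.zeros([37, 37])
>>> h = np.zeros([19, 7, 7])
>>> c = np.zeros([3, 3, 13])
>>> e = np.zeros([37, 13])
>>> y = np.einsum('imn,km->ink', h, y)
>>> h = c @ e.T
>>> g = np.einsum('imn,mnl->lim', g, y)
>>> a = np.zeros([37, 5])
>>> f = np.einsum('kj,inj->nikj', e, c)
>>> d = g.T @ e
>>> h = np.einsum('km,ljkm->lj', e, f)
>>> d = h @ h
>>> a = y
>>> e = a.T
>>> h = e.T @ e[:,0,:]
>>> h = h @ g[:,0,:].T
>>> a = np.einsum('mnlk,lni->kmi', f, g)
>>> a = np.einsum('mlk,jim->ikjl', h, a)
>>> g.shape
(37, 3, 19)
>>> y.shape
(19, 7, 37)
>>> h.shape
(19, 7, 37)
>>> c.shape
(3, 3, 13)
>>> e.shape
(37, 7, 19)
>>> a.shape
(3, 37, 13, 7)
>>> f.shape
(3, 3, 37, 13)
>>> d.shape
(3, 3)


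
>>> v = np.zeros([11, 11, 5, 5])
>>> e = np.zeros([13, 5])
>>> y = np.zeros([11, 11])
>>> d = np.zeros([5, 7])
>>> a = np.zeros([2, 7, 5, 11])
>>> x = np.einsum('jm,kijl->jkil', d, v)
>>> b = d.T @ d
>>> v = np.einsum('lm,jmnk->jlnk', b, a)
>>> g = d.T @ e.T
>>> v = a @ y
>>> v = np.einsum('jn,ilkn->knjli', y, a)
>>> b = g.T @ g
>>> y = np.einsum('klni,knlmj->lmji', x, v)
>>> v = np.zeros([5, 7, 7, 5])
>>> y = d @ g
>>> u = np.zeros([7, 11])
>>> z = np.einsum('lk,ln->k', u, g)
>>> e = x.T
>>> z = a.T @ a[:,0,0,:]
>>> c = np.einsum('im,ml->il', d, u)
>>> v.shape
(5, 7, 7, 5)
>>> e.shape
(5, 11, 11, 5)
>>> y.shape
(5, 13)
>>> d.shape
(5, 7)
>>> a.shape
(2, 7, 5, 11)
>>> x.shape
(5, 11, 11, 5)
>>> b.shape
(13, 13)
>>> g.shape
(7, 13)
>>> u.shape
(7, 11)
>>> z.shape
(11, 5, 7, 11)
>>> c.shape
(5, 11)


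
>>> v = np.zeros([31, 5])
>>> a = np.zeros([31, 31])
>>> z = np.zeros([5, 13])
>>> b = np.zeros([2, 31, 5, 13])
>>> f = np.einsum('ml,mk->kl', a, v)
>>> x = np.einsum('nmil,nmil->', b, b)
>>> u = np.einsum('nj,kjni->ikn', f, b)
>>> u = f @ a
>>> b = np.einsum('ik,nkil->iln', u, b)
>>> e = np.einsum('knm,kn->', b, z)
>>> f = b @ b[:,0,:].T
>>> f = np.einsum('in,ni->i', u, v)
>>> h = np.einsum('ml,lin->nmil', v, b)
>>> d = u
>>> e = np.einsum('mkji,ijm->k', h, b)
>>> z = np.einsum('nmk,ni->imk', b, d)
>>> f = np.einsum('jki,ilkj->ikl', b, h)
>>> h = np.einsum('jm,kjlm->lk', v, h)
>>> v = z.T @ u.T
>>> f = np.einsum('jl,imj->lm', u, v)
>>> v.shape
(2, 13, 5)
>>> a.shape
(31, 31)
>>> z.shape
(31, 13, 2)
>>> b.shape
(5, 13, 2)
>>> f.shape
(31, 13)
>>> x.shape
()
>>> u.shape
(5, 31)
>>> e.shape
(31,)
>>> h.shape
(13, 2)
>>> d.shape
(5, 31)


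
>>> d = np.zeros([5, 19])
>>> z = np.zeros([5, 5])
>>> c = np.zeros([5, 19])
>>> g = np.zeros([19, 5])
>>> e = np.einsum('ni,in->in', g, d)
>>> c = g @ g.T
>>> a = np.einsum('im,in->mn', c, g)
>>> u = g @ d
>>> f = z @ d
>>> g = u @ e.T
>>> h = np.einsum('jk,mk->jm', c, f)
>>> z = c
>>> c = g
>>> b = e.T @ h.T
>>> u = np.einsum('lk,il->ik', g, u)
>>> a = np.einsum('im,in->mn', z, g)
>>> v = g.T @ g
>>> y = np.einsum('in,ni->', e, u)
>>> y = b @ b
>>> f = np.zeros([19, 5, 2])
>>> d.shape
(5, 19)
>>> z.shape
(19, 19)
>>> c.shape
(19, 5)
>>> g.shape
(19, 5)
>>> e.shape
(5, 19)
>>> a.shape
(19, 5)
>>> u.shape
(19, 5)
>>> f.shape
(19, 5, 2)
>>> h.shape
(19, 5)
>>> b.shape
(19, 19)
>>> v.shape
(5, 5)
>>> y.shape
(19, 19)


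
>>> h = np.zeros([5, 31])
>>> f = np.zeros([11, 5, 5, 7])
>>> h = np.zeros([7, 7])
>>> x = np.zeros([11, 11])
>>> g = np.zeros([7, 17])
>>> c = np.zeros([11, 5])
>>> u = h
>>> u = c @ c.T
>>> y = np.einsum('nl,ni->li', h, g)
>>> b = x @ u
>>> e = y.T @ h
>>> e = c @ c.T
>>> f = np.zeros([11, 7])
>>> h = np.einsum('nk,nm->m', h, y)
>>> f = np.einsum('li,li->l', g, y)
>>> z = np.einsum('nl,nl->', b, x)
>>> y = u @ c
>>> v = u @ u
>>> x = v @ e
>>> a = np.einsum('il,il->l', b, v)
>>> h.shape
(17,)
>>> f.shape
(7,)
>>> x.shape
(11, 11)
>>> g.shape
(7, 17)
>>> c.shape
(11, 5)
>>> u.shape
(11, 11)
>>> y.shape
(11, 5)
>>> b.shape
(11, 11)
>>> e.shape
(11, 11)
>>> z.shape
()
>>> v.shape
(11, 11)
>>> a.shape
(11,)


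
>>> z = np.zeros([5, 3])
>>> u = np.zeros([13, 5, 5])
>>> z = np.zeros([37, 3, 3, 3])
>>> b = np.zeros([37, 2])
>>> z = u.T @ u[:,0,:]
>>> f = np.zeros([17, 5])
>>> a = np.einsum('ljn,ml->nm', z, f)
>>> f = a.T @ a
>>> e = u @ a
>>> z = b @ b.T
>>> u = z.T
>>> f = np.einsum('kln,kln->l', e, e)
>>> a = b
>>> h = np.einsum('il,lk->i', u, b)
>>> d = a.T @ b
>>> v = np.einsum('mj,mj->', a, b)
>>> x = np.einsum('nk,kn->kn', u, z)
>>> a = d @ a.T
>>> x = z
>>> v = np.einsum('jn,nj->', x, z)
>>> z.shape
(37, 37)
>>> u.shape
(37, 37)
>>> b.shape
(37, 2)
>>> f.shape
(5,)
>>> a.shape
(2, 37)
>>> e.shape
(13, 5, 17)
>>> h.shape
(37,)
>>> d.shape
(2, 2)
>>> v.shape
()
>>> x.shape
(37, 37)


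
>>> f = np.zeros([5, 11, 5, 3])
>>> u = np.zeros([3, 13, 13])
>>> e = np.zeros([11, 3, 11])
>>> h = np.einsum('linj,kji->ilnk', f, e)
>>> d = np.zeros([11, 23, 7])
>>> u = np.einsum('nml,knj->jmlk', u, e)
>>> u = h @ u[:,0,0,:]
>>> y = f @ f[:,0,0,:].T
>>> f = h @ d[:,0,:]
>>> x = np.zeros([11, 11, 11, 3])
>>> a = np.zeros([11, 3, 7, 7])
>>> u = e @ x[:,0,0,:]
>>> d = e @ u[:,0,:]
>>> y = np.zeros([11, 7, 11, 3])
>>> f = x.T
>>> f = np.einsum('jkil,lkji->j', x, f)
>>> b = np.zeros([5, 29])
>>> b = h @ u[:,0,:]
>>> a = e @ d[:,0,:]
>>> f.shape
(11,)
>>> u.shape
(11, 3, 3)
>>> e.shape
(11, 3, 11)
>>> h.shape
(11, 5, 5, 11)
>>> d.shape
(11, 3, 3)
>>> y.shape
(11, 7, 11, 3)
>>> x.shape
(11, 11, 11, 3)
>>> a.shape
(11, 3, 3)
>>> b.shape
(11, 5, 5, 3)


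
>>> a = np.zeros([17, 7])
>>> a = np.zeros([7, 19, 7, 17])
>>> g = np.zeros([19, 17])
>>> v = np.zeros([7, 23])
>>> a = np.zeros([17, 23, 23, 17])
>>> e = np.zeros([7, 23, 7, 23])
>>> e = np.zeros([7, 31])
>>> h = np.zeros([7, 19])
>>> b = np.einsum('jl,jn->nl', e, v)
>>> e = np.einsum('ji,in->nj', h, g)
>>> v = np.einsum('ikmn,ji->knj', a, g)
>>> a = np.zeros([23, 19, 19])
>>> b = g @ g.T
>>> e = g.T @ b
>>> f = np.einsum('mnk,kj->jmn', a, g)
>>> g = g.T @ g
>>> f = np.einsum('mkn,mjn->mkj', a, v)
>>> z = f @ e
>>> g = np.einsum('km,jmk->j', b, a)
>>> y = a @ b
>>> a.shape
(23, 19, 19)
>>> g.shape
(23,)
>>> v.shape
(23, 17, 19)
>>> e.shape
(17, 19)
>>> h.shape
(7, 19)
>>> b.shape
(19, 19)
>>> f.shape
(23, 19, 17)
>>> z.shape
(23, 19, 19)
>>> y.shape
(23, 19, 19)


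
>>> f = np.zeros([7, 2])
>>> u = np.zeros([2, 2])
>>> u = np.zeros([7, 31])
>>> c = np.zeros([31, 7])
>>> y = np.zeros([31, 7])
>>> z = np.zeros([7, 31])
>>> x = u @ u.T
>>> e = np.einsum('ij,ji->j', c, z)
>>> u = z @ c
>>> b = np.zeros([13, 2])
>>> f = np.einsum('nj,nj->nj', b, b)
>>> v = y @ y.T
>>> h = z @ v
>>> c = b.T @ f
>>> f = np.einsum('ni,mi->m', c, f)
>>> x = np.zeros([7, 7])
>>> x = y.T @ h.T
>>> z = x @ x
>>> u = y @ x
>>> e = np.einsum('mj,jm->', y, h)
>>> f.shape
(13,)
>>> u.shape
(31, 7)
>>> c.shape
(2, 2)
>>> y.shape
(31, 7)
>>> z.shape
(7, 7)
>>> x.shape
(7, 7)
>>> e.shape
()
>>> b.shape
(13, 2)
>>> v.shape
(31, 31)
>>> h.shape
(7, 31)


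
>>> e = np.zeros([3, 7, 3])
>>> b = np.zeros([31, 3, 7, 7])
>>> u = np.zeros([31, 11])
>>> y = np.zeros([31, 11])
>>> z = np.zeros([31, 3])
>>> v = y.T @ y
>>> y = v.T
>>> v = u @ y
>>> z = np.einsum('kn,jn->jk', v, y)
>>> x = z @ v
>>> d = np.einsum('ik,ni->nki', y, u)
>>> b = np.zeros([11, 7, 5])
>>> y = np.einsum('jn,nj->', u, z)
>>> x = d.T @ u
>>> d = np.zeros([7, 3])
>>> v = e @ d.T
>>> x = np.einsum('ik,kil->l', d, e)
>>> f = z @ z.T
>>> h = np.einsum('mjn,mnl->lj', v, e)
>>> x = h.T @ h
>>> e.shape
(3, 7, 3)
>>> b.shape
(11, 7, 5)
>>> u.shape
(31, 11)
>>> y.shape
()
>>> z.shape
(11, 31)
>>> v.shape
(3, 7, 7)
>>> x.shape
(7, 7)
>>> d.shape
(7, 3)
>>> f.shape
(11, 11)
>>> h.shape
(3, 7)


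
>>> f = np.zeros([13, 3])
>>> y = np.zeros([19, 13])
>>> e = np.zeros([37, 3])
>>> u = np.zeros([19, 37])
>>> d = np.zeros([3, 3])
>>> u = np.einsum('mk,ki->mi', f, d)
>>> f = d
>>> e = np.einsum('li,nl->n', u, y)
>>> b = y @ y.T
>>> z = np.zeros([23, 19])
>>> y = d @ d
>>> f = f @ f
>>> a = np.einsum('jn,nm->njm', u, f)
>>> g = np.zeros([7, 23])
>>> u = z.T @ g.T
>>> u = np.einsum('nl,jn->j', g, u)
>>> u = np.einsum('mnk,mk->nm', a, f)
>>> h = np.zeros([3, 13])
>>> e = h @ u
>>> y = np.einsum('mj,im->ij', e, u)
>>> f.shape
(3, 3)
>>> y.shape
(13, 3)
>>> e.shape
(3, 3)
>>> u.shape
(13, 3)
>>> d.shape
(3, 3)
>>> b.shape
(19, 19)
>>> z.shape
(23, 19)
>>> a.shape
(3, 13, 3)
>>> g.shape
(7, 23)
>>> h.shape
(3, 13)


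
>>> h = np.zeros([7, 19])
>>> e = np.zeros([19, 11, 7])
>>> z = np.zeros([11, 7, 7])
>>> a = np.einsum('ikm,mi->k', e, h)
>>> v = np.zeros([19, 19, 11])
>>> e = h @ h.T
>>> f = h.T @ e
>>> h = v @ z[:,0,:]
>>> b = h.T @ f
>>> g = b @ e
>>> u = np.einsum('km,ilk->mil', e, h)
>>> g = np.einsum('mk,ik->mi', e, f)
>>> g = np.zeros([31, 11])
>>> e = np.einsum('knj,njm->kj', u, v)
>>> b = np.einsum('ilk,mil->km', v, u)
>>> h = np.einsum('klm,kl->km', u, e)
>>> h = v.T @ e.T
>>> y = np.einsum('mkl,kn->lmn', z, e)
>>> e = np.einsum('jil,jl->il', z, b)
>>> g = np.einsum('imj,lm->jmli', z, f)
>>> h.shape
(11, 19, 7)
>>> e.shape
(7, 7)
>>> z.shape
(11, 7, 7)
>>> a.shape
(11,)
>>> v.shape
(19, 19, 11)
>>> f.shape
(19, 7)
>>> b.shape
(11, 7)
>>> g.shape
(7, 7, 19, 11)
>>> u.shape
(7, 19, 19)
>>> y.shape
(7, 11, 19)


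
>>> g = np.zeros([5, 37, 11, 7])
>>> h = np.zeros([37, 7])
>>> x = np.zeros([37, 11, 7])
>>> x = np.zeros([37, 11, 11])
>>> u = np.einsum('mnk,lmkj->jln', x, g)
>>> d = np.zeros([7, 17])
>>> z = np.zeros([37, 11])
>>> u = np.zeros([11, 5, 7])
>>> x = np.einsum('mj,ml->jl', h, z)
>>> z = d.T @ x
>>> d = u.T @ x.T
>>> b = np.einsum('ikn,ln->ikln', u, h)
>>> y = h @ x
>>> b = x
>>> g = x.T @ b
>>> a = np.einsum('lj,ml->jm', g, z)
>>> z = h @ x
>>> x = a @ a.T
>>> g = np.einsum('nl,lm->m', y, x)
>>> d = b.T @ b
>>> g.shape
(11,)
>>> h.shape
(37, 7)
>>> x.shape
(11, 11)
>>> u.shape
(11, 5, 7)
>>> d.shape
(11, 11)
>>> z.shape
(37, 11)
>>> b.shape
(7, 11)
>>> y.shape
(37, 11)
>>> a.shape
(11, 17)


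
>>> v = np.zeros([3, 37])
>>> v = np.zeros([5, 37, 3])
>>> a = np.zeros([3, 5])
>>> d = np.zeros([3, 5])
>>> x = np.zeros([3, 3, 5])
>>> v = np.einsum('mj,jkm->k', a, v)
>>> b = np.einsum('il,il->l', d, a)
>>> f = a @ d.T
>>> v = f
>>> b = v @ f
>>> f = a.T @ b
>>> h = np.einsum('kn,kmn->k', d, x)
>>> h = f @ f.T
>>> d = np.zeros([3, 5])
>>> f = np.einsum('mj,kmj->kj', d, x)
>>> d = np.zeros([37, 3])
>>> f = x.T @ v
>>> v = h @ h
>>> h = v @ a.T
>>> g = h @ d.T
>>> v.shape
(5, 5)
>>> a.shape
(3, 5)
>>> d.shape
(37, 3)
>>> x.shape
(3, 3, 5)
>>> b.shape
(3, 3)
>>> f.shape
(5, 3, 3)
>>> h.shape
(5, 3)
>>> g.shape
(5, 37)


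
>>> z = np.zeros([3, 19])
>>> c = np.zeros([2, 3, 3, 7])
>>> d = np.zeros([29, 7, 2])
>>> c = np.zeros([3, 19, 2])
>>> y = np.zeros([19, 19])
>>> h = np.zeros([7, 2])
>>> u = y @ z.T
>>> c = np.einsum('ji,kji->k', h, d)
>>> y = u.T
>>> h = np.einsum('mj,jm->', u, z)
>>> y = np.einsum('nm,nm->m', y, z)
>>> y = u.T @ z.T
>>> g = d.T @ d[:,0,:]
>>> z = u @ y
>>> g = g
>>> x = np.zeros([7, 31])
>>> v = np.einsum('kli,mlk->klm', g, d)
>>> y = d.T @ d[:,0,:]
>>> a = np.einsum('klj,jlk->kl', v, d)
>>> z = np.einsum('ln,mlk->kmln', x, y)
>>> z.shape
(2, 2, 7, 31)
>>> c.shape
(29,)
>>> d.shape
(29, 7, 2)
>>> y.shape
(2, 7, 2)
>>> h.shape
()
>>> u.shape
(19, 3)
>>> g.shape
(2, 7, 2)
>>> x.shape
(7, 31)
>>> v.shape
(2, 7, 29)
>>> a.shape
(2, 7)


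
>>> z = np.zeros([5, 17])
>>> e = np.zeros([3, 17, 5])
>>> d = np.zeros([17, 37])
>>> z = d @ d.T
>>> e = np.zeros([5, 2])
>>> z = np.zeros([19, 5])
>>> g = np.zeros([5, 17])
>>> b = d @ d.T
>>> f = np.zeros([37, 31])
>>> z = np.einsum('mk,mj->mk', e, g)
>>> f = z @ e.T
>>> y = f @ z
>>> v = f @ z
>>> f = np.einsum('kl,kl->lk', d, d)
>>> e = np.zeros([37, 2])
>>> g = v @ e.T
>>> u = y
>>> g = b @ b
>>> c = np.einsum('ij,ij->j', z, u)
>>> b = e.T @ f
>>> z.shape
(5, 2)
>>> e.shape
(37, 2)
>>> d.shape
(17, 37)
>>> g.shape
(17, 17)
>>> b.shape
(2, 17)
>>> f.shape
(37, 17)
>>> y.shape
(5, 2)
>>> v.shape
(5, 2)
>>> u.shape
(5, 2)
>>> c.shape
(2,)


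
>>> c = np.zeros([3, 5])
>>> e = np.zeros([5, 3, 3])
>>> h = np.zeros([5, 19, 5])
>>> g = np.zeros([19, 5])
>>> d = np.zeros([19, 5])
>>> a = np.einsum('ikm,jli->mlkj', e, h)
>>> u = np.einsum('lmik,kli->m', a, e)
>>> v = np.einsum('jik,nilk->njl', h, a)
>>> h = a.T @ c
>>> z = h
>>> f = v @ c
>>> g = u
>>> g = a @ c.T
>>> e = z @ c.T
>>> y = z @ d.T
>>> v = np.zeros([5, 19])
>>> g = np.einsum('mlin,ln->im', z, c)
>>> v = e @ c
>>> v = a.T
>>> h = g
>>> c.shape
(3, 5)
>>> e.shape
(5, 3, 19, 3)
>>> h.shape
(19, 5)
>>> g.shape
(19, 5)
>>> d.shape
(19, 5)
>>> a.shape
(3, 19, 3, 5)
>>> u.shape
(19,)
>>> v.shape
(5, 3, 19, 3)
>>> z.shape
(5, 3, 19, 5)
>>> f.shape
(3, 5, 5)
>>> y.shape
(5, 3, 19, 19)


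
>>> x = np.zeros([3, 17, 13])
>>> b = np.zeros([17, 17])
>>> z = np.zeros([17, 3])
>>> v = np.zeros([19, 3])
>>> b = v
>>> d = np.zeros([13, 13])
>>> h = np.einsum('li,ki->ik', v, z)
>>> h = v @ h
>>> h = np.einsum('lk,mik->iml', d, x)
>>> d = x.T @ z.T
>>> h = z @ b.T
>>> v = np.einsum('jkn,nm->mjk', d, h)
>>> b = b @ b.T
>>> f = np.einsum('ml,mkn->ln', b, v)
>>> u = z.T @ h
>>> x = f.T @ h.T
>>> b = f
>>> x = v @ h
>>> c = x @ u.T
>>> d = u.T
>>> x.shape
(19, 13, 19)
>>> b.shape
(19, 17)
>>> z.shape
(17, 3)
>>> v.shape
(19, 13, 17)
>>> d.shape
(19, 3)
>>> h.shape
(17, 19)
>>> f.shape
(19, 17)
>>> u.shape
(3, 19)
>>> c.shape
(19, 13, 3)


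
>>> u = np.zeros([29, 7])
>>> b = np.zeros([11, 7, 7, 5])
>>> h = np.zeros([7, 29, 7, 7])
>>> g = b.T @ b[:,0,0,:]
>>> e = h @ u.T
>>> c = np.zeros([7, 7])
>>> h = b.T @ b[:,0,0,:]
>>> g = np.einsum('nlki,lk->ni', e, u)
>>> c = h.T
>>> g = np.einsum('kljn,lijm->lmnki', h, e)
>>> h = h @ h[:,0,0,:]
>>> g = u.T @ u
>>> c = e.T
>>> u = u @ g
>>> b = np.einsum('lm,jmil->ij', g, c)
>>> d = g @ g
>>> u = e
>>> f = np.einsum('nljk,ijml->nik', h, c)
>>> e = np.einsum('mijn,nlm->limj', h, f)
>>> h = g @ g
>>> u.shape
(7, 29, 7, 29)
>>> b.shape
(29, 29)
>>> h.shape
(7, 7)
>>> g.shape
(7, 7)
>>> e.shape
(29, 7, 5, 7)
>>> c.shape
(29, 7, 29, 7)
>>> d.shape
(7, 7)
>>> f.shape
(5, 29, 5)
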